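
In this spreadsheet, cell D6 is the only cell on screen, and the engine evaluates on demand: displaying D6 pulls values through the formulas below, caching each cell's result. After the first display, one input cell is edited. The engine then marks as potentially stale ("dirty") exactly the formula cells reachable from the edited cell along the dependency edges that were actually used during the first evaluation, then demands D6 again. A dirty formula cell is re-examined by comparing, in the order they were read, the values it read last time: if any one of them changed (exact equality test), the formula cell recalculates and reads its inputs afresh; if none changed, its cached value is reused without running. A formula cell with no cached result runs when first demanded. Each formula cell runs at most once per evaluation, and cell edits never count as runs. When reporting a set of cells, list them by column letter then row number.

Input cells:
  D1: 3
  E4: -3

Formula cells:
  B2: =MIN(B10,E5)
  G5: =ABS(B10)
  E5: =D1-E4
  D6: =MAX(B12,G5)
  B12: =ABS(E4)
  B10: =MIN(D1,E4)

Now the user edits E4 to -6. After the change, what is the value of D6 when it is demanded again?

Initial pass — values computed on the first demand:
  B10 = MIN(3, -3) = -3
  B12 = ABS(-3) = 3
  G5 = ABS(-3) = 3
  D6 = MAX(3, 3) = 3

Second demand — change propagation:
  B10: re-runs because E4 -3->-6; new result -6.
  B12: re-runs because E4 -3->-6; new result 6.
  G5: re-runs because B10 -3->-6; new result 6.
  D6: re-runs because B12 3->6; G5 3->6; new result 6.

D6 now evaluates to 6.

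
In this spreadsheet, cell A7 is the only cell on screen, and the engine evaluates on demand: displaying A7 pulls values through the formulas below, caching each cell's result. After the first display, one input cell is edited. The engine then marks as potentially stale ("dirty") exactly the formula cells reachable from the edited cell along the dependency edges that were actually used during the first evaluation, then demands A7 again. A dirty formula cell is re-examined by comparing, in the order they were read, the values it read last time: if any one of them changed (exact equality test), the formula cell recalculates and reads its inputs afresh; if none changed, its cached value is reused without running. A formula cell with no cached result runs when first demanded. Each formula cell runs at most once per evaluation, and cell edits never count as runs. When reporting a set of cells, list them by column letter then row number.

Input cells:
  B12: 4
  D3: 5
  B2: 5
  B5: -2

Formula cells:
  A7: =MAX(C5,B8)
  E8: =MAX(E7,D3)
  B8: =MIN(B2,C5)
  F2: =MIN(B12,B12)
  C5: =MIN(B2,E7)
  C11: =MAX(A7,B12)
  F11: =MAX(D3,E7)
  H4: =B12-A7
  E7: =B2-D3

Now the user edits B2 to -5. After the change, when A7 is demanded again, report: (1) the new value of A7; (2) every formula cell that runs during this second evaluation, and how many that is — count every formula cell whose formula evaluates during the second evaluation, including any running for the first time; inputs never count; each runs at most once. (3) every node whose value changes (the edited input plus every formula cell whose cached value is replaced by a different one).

Initial pass — values computed on the first demand:
  E7 = 5 - 5 = 0
  C5 = MIN(5, 0) = 0
  B8 = MIN(5, 0) = 0
  A7 = MAX(0, 0) = 0

Second demand — change propagation:
  E7: re-runs because B2 5->-5; new result -10.
  C5: re-runs because B2 5->-5; E7 0->-10; new result -10.
  B8: re-runs because B2 5->-5; C5 0->-10; new result -10.
  A7: re-runs because C5 0->-10; B8 0->-10; new result -10.

A7 now evaluates to -10.
Run set: A7, B8, C5, E7 (4 run).
Changed values: A7, B2, B8, C5, E7.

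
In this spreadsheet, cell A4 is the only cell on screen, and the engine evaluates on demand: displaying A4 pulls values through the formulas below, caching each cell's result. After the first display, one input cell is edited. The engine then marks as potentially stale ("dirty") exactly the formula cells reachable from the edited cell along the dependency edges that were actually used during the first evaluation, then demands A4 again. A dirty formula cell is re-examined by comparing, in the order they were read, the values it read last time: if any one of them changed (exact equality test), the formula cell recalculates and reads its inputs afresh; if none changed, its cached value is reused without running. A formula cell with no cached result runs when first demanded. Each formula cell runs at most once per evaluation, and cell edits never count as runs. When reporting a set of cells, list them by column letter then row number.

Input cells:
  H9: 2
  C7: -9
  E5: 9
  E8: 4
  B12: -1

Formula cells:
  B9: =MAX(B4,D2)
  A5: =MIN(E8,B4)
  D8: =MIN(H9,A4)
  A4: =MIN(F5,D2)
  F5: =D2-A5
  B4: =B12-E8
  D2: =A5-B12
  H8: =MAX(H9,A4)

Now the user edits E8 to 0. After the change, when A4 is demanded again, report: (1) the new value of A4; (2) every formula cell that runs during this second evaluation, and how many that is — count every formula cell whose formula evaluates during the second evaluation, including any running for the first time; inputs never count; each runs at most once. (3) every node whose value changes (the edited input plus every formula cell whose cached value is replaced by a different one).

A4 now evaluates to 0.
Run set: A4, A5, B4, D2, F5 (5 run).
Changed values: A4, A5, B4, D2, E8.

Initial pass — values computed on the first demand:
  B4 = -1 - 4 = -5
  A5 = MIN(4, -5) = -5
  D2 = -5 - -1 = -4
  F5 = -4 - -5 = 1
  A4 = MIN(1, -4) = -4

Second demand — change propagation:
  B4: re-runs because E8 4->0; new result -1.
  A5: re-runs because E8 4->0; B4 -5->-1; new result -1.
  D2: re-runs because A5 -5->-1; new result 0.
  F5: re-runs because D2 -4->0; A5 -5->-1; new result 1 (unchanged).
  A4: re-runs because D2 -4->0; new result 0.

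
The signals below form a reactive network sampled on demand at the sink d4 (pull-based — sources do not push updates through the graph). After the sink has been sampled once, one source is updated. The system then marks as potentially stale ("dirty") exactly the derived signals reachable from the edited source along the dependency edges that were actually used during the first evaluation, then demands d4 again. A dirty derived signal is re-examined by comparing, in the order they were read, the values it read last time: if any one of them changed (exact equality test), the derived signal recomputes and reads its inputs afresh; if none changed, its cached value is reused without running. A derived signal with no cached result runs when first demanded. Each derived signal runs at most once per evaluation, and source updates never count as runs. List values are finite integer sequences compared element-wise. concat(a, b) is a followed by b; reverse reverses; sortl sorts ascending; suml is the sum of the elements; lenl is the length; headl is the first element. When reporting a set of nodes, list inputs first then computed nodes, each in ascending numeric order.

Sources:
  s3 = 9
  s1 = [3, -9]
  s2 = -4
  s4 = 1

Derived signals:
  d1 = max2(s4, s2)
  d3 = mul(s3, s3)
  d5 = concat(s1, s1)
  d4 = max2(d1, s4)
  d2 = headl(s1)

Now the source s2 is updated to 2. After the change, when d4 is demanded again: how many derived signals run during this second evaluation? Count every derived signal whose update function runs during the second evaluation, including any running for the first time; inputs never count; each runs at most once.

Run set: d1, d4 (2 run).

Initial pass — values computed on the first demand:
  d1 = max2(1, -4) = 1
  d4 = max2(1, 1) = 1

Second demand — change propagation:
  d1: re-runs because s2 -4->2; new result 2.
  d4: re-runs because d1 1->2; new result 2.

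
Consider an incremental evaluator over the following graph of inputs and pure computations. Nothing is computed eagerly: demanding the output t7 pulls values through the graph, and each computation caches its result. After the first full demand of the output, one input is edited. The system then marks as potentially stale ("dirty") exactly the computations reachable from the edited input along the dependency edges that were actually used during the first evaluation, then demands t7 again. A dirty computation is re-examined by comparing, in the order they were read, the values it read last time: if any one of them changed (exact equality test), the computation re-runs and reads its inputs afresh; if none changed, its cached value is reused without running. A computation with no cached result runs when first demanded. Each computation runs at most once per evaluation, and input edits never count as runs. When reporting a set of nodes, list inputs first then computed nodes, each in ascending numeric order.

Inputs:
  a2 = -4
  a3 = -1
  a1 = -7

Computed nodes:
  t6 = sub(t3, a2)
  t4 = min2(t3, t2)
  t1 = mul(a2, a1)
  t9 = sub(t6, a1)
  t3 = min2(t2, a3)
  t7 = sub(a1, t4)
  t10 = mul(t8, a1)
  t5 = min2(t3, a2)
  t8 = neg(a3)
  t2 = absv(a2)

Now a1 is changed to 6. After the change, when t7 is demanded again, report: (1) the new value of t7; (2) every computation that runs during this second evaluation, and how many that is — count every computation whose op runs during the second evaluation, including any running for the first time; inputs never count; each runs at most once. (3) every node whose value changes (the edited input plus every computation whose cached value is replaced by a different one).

t7 now evaluates to 7.
Run set: t7 (1 run).
Changed values: a1, t7.

Initial pass — values computed on the first demand:
  t2 = absv(-4) = 4
  t3 = min2(4, -1) = -1
  t4 = min2(-1, 4) = -1
  t7 = sub(-7, -1) = -6

Second demand — change propagation:
  t7: re-runs because a1 -7->6; new result 7.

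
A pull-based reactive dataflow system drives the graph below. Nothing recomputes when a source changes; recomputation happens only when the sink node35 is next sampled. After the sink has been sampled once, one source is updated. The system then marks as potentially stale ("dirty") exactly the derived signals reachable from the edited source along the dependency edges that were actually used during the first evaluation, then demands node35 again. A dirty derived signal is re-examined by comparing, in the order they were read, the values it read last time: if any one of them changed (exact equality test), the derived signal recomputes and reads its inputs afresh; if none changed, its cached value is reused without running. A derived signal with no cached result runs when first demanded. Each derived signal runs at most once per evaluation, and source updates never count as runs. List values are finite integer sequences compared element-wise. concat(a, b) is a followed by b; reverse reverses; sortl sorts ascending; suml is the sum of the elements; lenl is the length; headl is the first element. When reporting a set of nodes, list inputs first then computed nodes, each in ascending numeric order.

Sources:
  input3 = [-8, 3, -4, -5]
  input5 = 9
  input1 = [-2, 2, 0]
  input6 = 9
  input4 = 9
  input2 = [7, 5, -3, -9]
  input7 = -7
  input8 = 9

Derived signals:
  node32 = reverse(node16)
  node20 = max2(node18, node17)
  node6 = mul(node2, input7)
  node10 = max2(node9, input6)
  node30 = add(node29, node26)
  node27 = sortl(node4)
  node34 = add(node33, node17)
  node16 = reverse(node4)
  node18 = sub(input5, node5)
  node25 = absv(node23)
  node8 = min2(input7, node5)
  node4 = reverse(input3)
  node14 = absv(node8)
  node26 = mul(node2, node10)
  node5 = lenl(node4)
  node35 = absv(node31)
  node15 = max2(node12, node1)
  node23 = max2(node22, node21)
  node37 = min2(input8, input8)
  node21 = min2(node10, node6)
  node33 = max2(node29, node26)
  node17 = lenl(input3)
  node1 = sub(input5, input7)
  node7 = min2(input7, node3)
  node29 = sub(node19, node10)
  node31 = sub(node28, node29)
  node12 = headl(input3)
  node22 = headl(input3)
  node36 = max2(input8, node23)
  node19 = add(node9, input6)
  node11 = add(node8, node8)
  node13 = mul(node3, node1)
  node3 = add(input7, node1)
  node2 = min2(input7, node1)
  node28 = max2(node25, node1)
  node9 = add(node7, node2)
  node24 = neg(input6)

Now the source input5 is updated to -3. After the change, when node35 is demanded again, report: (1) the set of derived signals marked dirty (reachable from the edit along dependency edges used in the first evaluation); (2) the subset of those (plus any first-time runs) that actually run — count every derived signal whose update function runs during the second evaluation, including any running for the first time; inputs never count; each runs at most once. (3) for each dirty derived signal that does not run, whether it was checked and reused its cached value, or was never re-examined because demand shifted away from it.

First evaluation (everything demanded from the output):
  node1 = sub(9, -7) = 16
  node2 = min2(-7, 16) = -7
  node3 = add(-7, 16) = 9
  node6 = mul(-7, -7) = 49
  node7 = min2(-7, 9) = -7
  node9 = add(-7, -7) = -14
  node10 = max2(-14, 9) = 9
  node19 = add(-14, 9) = -5
  node21 = min2(9, 49) = 9
  node22 = headl([-8, 3, -4, -5]) = -8
  node23 = max2(-8, 9) = 9
  node25 = absv(9) = 9
  node28 = max2(9, 16) = 16
  node29 = sub(-5, 9) = -14
  node31 = sub(16, -14) = 30
  node35 = absv(30) = 30

Propagation after the edit:
  node1: runs — input5 9->-3; result 4.
  node2: runs — node1 16->4; result -7 (same value as before).
  node3: runs — node1 16->4; result -3.
  node6: checked — values it read are unchanged (node2 unchanged, input7 unchanged); reused cached 49 without running.
  node7: runs — node3 9->-3; result -7 (same value as before).
  node9: checked — values it read are unchanged (node7 unchanged, node2 unchanged); reused cached -14 without running.
  node10: checked — values it read are unchanged (node9 unchanged, input6 unchanged); reused cached 9 without running.
  node19: checked — values it read are unchanged (node9 unchanged, input6 unchanged); reused cached -5 without running.
  node21: checked — values it read are unchanged (node10 unchanged, node6 unchanged); reused cached 9 without running.
  node23: checked — values it read are unchanged (node22 unchanged, node21 unchanged); reused cached 9 without running.
  node25: checked — values it read are unchanged (node23 unchanged); reused cached 9 without running.
  node28: runs — node1 16->4; result 9.
  node29: checked — values it read are unchanged (node19 unchanged, node10 unchanged); reused cached -14 without running.
  node31: runs — node28 16->9; result 23.
  node35: runs — node31 30->23; result 23.

Key observation: the cutoff stops propagation at node6 — its inputs' values are unchanged, so it reuses its cache.

Marked dirty: node1, node2, node3, node6, node7, node9, node10, node19, node21, node23, node25, node28, node29, node31, node35.
Derived signals that run: node1, node2, node3, node7, node28, node31, node35 — 7 in total.
Checked but reused from cache: node6, node9, node10, node19, node21, node23, node25, node29.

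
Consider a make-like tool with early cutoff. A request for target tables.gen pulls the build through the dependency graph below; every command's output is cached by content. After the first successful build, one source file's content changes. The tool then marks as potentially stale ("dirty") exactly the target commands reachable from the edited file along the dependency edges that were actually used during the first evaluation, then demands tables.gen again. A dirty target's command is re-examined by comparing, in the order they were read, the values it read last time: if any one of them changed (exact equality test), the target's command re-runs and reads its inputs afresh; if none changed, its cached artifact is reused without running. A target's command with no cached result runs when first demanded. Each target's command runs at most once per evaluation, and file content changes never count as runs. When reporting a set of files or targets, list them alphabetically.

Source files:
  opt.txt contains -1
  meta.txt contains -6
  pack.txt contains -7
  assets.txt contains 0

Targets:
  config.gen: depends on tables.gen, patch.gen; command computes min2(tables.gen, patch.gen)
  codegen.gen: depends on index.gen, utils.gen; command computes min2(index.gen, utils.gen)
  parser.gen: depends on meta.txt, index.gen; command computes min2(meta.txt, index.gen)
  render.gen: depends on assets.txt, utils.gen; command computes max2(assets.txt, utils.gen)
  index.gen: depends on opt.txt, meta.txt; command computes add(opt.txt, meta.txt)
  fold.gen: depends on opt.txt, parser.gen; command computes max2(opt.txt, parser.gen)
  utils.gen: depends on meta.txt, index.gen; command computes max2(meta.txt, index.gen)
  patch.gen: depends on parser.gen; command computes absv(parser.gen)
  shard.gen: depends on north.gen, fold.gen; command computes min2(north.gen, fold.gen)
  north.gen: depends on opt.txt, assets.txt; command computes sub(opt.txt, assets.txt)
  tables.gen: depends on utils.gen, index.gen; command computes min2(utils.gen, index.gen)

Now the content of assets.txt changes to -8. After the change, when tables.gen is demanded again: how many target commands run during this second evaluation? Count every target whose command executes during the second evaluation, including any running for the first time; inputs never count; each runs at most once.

0 target commands run: none.
Note the shortcut — assets.txt feeds only undemanded nodes, so no recomputation happens.

First demand of the output computes:
  index.gen = add(-1, -6) = -7
  utils.gen = max2(-6, -7) = -6
  tables.gen = min2(-6, -7) = -7

After the edit, cleaning proceeds:
  assets.txt only reaches undemanded nodes; the second demand re-runs nothing.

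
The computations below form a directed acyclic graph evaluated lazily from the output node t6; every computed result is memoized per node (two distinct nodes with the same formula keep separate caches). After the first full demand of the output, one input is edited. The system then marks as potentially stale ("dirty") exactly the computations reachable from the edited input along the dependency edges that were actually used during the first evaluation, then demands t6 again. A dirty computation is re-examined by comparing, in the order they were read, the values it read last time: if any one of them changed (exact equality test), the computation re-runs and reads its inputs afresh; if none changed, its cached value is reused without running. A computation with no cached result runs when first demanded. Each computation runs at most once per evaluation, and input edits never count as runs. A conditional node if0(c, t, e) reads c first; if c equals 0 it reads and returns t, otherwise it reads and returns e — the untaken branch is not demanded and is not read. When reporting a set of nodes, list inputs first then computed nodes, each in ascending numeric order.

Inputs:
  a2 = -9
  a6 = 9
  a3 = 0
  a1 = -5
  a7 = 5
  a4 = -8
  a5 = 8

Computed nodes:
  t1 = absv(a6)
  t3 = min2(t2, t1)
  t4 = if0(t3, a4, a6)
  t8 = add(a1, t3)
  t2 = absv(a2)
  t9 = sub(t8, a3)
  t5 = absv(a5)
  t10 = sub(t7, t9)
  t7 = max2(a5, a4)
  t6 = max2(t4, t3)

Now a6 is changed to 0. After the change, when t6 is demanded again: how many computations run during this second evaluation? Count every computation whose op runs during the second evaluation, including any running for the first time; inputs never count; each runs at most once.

4 computations run: t1, t3, t4, t6.

First demand of the output computes:
  t1 = absv(9) = 9
  t2 = absv(-9) = 9
  t3 = min2(9, 9) = 9
  t4 = if0(t3=9 -> else branch a6) = 9
  t6 = max2(9, 9) = 9

After the edit, cleaning proceeds:
  t1: a read changed (a6 9->0) — executes, giving 0.
  t3: a read changed (t1 9->0) — executes, giving 0.
  t4: a read changed (t3 9->0; a6 9->0) — executes, giving -8.
  t6: a read changed (t4 9->-8; t3 9->0) — executes, giving 0.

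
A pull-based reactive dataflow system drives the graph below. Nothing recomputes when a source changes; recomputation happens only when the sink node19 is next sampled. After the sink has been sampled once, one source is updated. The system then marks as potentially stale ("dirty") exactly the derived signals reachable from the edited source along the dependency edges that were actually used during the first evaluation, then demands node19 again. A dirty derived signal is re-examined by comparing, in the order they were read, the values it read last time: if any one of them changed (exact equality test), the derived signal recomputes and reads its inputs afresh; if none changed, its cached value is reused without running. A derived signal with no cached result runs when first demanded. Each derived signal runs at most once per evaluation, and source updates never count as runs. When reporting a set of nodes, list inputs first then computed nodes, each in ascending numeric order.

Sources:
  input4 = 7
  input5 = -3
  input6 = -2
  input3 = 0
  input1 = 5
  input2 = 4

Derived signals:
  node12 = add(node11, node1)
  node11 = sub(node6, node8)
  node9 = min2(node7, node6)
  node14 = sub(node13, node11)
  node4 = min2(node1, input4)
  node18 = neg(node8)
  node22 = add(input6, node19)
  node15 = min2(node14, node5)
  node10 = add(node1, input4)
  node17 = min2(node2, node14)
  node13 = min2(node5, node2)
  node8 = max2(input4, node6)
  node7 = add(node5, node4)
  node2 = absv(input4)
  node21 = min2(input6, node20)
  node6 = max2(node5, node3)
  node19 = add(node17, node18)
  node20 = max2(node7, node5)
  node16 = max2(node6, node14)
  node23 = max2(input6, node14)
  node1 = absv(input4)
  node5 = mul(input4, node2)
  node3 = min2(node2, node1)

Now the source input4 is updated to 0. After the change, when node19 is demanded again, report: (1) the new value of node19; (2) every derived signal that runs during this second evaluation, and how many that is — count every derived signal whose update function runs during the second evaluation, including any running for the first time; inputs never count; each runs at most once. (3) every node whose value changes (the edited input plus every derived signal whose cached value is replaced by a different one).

First evaluation (everything demanded from the output):
  node1 = absv(7) = 7
  node2 = absv(7) = 7
  node3 = min2(7, 7) = 7
  node5 = mul(7, 7) = 49
  node6 = max2(49, 7) = 49
  node8 = max2(7, 49) = 49
  node11 = sub(49, 49) = 0
  node13 = min2(49, 7) = 7
  node14 = sub(7, 0) = 7
  node17 = min2(7, 7) = 7
  node18 = neg(49) = -49
  node19 = add(7, -49) = -42

Propagation after the edit:
  node1: runs — input4 7->0; result 0.
  node2: runs — input4 7->0; result 0.
  node3: runs — node2 7->0; node1 7->0; result 0.
  node5: runs — input4 7->0; node2 7->0; result 0.
  node6: runs — node5 49->0; node3 7->0; result 0.
  node8: runs — input4 7->0; node6 49->0; result 0.
  node11: runs — node6 49->0; node8 49->0; result 0 (same value as before).
  node13: runs — node5 49->0; node2 7->0; result 0.
  node14: runs — node13 7->0; result 0.
  node17: runs — node2 7->0; node14 7->0; result 0.
  node18: runs — node8 49->0; result 0.
  node19: runs — node17 7->0; node18 -49->0; result 0.

New value of node19: 0.
Derived signals that run: node1, node2, node3, node5, node6, node8, node11, node13, node14, node17, node18, node19 — 12 in total.
Values that change: input4, node1, node2, node3, node5, node6, node8, node13, node14, node17, node18, node19.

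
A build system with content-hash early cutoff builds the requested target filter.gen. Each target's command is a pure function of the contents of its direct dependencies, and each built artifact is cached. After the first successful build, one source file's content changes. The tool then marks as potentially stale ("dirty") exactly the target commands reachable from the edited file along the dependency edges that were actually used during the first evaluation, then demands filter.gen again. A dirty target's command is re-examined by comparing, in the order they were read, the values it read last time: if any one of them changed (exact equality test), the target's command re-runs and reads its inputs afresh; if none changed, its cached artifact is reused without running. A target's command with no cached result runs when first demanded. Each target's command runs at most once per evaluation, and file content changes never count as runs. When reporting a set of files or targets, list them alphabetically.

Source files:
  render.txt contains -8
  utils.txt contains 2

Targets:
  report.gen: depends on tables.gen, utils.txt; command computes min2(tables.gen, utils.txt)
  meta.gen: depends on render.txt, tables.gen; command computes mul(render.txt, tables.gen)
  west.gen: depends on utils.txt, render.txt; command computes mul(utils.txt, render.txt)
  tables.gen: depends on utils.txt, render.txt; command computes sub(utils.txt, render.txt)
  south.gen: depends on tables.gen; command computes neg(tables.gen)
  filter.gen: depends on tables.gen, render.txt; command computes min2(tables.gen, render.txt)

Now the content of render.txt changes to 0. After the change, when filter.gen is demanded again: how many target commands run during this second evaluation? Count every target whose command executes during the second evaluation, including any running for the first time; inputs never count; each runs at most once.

First evaluation (everything demanded from the output):
  tables.gen = sub(2, -8) = 10
  filter.gen = min2(10, -8) = -8

Propagation after the edit:
  tables.gen: runs — render.txt -8->0; result 2.
  filter.gen: runs — tables.gen 10->2; render.txt -8->0; result 0.

Target commands that run: filter.gen, tables.gen — 2 in total.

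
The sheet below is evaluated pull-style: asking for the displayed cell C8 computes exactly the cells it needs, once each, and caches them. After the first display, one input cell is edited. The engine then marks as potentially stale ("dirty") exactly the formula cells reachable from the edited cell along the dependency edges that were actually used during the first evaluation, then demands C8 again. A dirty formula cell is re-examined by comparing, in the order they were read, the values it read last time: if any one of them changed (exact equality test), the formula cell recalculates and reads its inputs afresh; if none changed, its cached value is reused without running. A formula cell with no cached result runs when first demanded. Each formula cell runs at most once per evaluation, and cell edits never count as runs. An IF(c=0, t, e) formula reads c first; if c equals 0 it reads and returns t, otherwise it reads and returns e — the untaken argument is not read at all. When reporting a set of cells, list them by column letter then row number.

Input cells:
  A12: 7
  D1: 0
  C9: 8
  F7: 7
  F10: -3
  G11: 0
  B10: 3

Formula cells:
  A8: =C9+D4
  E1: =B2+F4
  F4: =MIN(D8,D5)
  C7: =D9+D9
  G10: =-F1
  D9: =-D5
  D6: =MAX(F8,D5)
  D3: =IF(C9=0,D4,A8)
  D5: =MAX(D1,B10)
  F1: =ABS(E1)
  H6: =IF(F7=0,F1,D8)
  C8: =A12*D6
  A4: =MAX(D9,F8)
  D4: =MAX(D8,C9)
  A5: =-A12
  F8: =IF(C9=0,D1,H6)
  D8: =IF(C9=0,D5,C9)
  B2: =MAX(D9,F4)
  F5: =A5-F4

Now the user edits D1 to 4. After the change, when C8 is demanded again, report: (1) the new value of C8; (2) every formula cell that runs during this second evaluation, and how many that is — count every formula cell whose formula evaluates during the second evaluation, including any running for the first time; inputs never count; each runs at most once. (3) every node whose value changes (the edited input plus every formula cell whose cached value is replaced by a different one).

Demanding C8 again yields 56.
2 formula cells run: D5, D6.
The nodes whose values change: D1, D5.
Note the absorption at D6: it re-runs yet its value is the same, leaving the output's value untouched.

First demand of the output computes:
  D5 = MAX(0, 3) = 3
  D8 = IF(C9=0: C9=8 -> else branch C9) = 8
  H6 = IF(F7=0: F7=7 -> else branch D8) = 8
  F8 = IF(C9=0: C9=8 -> else branch H6) = 8
  D6 = MAX(8, 3) = 8
  C8 = 7 * 8 = 56

After the edit, cleaning proceeds:
  D5: a read changed (D1 0->4) — executes, giving 4.
  D6: a read changed (D5 3->4) — executes, giving 8 — identical to its old value.
  C8: dirty, but its reads are unchanged (A12 unchanged, D6 unchanged); cached 56 stands.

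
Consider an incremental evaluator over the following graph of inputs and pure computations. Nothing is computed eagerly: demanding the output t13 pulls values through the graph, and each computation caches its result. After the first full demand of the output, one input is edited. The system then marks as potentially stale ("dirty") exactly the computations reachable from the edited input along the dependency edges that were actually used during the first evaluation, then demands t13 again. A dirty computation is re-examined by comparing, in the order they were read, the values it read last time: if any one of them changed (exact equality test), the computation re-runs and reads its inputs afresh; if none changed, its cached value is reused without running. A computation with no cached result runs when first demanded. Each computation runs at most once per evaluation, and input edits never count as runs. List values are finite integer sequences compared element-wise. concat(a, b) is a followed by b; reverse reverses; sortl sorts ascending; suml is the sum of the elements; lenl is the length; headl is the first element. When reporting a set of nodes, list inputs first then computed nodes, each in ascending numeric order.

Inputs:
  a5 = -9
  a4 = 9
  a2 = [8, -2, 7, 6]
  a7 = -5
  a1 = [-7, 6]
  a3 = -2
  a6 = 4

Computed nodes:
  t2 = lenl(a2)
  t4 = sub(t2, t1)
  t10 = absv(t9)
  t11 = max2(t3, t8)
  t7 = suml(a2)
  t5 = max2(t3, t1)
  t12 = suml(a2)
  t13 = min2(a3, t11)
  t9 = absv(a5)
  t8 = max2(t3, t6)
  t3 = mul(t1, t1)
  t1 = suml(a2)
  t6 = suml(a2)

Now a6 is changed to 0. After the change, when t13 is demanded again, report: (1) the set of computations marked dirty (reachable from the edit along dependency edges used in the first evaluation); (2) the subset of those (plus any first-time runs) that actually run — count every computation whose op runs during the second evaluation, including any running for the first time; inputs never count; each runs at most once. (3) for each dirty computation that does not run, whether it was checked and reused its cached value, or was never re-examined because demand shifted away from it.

Initial pass — values computed on the first demand:
  t1 = suml([8, -2, 7, 6]) = 19
  t3 = mul(19, 19) = 361
  t6 = suml([8, -2, 7, 6]) = 19
  t8 = max2(361, 19) = 361
  t11 = max2(361, 361) = 361
  t13 = min2(-2, 361) = -2

Second demand — change propagation:
  no demanded computation ever read a6, so the edit dirties nothing and nothing runs.

The important point: nothing the output needs ever reads a6, so the edit is invisible to it.

Dirty set: none.
Run set: none (0 run).
All dirty computations ended up running.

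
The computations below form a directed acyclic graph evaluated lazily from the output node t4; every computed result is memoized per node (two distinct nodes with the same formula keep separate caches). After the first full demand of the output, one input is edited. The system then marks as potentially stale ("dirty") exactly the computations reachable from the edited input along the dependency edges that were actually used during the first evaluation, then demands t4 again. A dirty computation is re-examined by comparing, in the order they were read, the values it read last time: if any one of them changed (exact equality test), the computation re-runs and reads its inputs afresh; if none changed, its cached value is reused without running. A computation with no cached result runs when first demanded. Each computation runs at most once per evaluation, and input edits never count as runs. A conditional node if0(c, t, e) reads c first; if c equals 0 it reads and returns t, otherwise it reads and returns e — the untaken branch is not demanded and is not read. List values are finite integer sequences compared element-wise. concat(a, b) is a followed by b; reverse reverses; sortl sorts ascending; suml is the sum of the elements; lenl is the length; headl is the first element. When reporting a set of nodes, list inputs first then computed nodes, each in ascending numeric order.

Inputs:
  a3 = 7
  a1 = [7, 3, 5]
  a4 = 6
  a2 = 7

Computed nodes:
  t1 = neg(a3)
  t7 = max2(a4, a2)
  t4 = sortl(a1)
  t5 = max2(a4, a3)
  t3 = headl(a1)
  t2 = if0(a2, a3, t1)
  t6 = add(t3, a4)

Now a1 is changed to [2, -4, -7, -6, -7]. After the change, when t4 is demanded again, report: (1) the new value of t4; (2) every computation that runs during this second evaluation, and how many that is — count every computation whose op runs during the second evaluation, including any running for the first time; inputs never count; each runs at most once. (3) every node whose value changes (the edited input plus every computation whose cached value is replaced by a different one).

Demanding t4 again yields [-7, -7, -6, -4, 2].
1 computations run: t4.
The nodes whose values change: a1, t4.

First demand of the output computes:
  t4 = sortl([7, 3, 5]) = [3, 5, 7]

After the edit, cleaning proceeds:
  t4: a read changed (a1 [7, 3, 5]->[2, -4, -7, -6, -7]) — executes, giving [-7, -7, -6, -4, 2].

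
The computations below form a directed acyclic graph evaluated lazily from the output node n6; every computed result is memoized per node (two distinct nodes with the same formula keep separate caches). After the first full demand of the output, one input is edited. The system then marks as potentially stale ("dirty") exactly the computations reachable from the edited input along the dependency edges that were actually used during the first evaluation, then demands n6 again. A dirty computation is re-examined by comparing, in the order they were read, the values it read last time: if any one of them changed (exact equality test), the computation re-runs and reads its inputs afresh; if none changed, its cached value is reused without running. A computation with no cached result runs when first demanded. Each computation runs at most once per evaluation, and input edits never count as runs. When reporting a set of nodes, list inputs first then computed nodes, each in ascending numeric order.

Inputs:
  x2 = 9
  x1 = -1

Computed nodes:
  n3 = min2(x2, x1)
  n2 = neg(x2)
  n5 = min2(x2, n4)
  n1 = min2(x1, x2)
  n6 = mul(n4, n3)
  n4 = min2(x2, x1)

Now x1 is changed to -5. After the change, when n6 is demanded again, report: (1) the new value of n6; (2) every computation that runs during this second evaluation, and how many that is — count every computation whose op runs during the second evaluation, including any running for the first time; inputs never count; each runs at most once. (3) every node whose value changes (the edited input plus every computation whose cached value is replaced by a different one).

First demand of the output computes:
  n3 = min2(9, -1) = -1
  n4 = min2(9, -1) = -1
  n6 = mul(-1, -1) = 1

After the edit, cleaning proceeds:
  n3: a read changed (x1 -1->-5) — executes, giving -5.
  n4: a read changed (x1 -1->-5) — executes, giving -5.
  n6: a read changed (n4 -1->-5; n3 -1->-5) — executes, giving 25.

Demanding n6 again yields 25.
3 computations run: n3, n4, n6.
The nodes whose values change: x1, n3, n4, n6.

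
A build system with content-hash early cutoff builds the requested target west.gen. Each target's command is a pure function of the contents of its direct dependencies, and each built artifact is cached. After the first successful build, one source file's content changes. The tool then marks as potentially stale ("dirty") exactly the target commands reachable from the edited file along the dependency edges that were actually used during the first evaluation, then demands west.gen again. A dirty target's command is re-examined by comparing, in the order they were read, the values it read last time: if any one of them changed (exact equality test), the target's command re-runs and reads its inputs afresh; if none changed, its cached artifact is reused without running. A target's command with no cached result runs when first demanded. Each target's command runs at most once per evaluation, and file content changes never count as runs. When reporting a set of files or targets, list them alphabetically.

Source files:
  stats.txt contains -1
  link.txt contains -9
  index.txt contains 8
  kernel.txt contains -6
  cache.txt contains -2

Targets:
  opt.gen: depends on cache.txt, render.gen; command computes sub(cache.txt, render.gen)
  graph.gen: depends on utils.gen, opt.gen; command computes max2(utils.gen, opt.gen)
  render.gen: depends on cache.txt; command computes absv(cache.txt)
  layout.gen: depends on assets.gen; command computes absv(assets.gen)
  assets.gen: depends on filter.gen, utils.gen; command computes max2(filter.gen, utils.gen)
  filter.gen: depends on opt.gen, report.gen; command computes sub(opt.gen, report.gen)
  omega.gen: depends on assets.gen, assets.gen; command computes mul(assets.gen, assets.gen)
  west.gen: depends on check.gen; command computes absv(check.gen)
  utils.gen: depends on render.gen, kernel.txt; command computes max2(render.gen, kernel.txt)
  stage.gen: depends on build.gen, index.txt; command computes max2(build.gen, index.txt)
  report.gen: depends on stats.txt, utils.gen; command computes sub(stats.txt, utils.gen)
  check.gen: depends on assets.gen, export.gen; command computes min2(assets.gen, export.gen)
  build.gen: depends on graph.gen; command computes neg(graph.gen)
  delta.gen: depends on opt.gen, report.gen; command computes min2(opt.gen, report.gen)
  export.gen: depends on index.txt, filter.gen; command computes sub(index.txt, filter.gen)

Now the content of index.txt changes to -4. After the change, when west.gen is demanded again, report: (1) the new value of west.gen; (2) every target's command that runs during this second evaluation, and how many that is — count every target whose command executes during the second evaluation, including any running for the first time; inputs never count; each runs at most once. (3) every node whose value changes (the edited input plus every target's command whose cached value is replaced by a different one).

New value of west.gen: 3.
Target commands that run: check.gen, export.gen, west.gen — 3 in total.
Values that change: check.gen, export.gen, index.txt, west.gen.

First evaluation (everything demanded from the output):
  render.gen = absv(-2) = 2
  opt.gen = sub(-2, 2) = -4
  utils.gen = max2(2, -6) = 2
  report.gen = sub(-1, 2) = -3
  filter.gen = sub(-4, -3) = -1
  assets.gen = max2(-1, 2) = 2
  export.gen = sub(8, -1) = 9
  check.gen = min2(2, 9) = 2
  west.gen = absv(2) = 2

Propagation after the edit:
  export.gen: runs — index.txt 8->-4; result -3.
  check.gen: runs — export.gen 9->-3; result -3.
  west.gen: runs — check.gen 2->-3; result 3.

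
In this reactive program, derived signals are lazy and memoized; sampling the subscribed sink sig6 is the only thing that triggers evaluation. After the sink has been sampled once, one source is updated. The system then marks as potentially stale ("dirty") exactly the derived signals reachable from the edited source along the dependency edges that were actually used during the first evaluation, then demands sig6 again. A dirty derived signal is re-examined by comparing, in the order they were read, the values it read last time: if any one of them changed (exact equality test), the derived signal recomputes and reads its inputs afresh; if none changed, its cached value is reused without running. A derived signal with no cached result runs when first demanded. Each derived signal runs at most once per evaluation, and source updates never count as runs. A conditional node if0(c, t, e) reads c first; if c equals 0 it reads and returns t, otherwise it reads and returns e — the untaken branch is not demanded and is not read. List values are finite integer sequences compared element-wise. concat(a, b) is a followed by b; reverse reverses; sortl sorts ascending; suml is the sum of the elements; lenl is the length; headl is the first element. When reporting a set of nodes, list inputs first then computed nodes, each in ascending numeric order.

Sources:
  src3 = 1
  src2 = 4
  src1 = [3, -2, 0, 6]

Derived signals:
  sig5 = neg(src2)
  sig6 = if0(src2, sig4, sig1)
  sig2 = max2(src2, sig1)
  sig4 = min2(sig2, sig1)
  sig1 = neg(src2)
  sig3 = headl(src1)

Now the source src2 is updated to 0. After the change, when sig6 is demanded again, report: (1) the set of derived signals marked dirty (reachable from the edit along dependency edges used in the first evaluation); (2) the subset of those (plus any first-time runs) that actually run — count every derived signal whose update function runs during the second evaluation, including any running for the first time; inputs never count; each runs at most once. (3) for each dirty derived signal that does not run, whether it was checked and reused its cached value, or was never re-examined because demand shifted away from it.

First demand of the output computes:
  sig1 = neg(4) = -4
  sig6 = if0(src2=4 -> else branch sig1) = -4

After the edit, cleaning proceeds:
  sig1: a read changed (src2 4->0) — executes, giving 0.
  sig2: had never run; runs now, result 0.
  sig4: had never run; runs now, result 0.
  sig6: a read changed (src2 4->0; sig1 -4->0) — executes, giving 0.

Note the branch switch — sig2, sig4 had no cache and run now for the first time.

The edit dirties: sig1, sig6.
4 derived signals run: sig1, sig2, sig4, sig6.
No dirty derived signal escaped a run.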